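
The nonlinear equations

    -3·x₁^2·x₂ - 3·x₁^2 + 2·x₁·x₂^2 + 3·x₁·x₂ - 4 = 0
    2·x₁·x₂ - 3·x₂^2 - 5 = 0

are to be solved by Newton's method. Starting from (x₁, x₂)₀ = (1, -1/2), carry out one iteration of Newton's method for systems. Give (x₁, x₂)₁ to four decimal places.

(-1.0909, 0.4318)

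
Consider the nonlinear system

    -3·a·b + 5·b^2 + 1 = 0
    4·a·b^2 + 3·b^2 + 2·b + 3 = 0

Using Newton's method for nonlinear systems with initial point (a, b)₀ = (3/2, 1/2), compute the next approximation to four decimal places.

(1.3162, -0.0515)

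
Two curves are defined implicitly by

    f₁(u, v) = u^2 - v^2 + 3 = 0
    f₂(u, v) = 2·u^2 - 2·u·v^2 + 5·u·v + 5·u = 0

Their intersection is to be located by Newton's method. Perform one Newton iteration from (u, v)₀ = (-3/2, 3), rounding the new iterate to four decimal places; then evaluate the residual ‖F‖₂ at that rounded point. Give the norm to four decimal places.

At (-3/2, 3): F = (-3.7500, 1.5000).
Jacobian J = [[2·u, -2·v], [4·u - 2·v^2 + 5·v + 5, -4·u·v + 5·u]].
At the point, J = [[-3.0000, -6.0000], [-4.0000, 10.5000]] (det J = -55.5000).
Solving J·Δ = −F gives Δ = (-0.5473, -0.3514).
Then the next iterate is (u, v)₁ = (-2.0473, 2.6486).
Re-evaluating at (-2.0473, 2.6486): F = (0.176355, -0.242065), so ‖F‖₂ = 0.2995.

0.2995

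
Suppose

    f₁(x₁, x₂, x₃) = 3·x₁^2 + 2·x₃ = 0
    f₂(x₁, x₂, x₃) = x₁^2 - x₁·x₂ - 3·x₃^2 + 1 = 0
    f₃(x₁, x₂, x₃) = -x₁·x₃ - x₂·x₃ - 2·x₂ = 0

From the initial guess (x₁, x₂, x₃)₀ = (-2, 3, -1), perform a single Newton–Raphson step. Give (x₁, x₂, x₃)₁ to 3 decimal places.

(-0.842, -2.789, 0.947)

At (-2, 3, -1): F = (10.000, 8.000, -5.000).
Jacobian J = [[6·x₁, 0, 2], [2·x₁ - x₂, -x₁, -6·x₃], [-x₃, -x₃ - 2, -x₁ - x₂]].
At the point, J = [[-12.000, 0.000, 2.000], [-7.000, 2.000, 6.000], [1.000, -1.000, -1.000]] (det J = -38.000).
Solving J·Δ = −F gives Δ = (1.158, -5.789, 1.947).
Then the next iterate is (x₁, x₂, x₃)₁ = (-0.842, -2.789, 0.947).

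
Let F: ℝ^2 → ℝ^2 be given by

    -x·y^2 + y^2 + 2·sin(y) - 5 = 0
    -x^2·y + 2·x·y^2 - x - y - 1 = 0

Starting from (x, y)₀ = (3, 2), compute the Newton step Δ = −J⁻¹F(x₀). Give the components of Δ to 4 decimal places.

(-1.5629, -0.5582)

At (3, 2): F = (-11.181405, 0.0000).
Jacobian J = [[-y^2, -2·x·y + 2·y + 2·cos(y)], [-2·x·y + 2·y^2 - 1, -x^2 + 4·x·y - 1]].
At the point, J = [[-4.0000, -8.832294], [-5.0000, 14.0000]] (det J = -100.161468).
Solving J·Δ = −F gives Δ = (-1.5629, -0.5582).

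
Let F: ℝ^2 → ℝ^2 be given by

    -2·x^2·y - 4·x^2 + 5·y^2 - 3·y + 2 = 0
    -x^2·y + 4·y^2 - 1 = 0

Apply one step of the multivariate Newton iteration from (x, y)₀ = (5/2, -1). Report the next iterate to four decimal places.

At (5/2, -1): F = (-2.5000, 9.2500).
Jacobian J = [[-4·x·y - 8·x, -2·x^2 + 10·y - 3], [-2·x·y, -x^2 + 8·y]].
At the point, J = [[-10.0000, -25.5000], [5.0000, -14.2500]] (det J = 270.0000).
Solving J·Δ = −F gives Δ = (-1.0056, 0.2963).
Then the next iterate is (x, y)₁ = (1.4944, -0.7037).

(1.4944, -0.7037)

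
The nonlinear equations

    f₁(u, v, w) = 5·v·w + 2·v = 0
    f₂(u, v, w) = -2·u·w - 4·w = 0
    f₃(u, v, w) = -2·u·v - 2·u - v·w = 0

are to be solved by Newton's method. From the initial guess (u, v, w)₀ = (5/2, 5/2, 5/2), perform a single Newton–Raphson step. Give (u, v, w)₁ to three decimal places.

(0.879, 1.379, 0.900)

At (5/2, 5/2, 5/2): F = (36.250, -22.500, -23.750).
Jacobian J = [[0, 5·w + 2, 5·v], [-2·w, 0, -2·u - 4], [-2·v - 2, -2·u - w, -v]].
At the point, J = [[0.000, 14.500, 12.500], [-5.000, 0.000, -9.000], [-7.000, -7.500, -2.500]] (det J = 1201.000).
Solving J·Δ = −F gives Δ = (-1.621, -1.121, -1.600).
Then the next iterate is (u, v, w)₁ = (0.879, 1.379, 0.900).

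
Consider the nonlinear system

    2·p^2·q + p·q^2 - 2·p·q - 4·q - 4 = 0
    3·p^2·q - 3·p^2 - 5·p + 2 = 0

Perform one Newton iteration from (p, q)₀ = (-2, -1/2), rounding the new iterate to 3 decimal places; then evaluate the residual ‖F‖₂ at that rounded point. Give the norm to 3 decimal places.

9.858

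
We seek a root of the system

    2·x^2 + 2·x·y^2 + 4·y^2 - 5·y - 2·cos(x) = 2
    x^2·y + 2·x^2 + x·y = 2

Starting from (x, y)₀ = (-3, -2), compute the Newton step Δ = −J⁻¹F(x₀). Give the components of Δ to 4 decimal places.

(5.4780, 1.1593)

At (-3, -2): F = (19.979985, 4.0000).
Jacobian J = [[4·x + 2·y^2 + 2·sin(x), 4·x·y + 8·y - 5], [2·x·y + 4·x + y, x^2 + x]].
At the point, J = [[-4.282240, 3.0000], [-2.0000, 6.0000]] (det J = -19.693440).
Solving J·Δ = −F gives Δ = (5.4780, 1.1593).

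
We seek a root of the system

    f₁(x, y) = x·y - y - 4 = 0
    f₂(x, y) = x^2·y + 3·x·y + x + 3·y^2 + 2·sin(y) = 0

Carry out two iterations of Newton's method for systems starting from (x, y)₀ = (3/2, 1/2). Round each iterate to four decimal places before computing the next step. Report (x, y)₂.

At (3/2, 1/2): F = (-3.7500, 6.583851).
Jacobian J = [[y, x - 1], [2·x·y + 3·y + 1, x^2 + 3·x + 6·y + 2·cos(y)]].
At the point, J = [[0.5000, 0.5000], [4.0000, 11.505165]] (det J = 3.752583).
Solving J·Δ = −F gives Δ = (12.3745, -4.8745).
Then the next iterate is (x, y)₁ = (13.8745, -4.3745).
Round to (13.8745, -4.3745) and repeat: F = (-60.319500, -951.010743), J = [[-4.3745, 12.8745], [-133.511501, 207.215258]].
Δ = (0.3143, 4.7920), so (x, y)₂ = (14.1888, 0.4175).

(14.1888, 0.4175)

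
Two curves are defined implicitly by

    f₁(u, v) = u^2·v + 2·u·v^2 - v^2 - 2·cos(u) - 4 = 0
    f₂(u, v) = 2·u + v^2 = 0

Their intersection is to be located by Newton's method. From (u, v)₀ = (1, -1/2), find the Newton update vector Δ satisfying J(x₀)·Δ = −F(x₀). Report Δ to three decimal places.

At (1, -1/2): F = (-5.33060, 2.250).
Jacobian J = [[2·u·v + 2·v^2 + 2·sin(u), u^2 + 4·u·v - 2·v], [2, 2·v]].
At the point, J = [[1.18294, 0.000], [2.000, -1.000]] (det J = -1.18294).
Solving J·Δ = −F gives Δ = (4.506, 11.262).

(4.506, 11.262)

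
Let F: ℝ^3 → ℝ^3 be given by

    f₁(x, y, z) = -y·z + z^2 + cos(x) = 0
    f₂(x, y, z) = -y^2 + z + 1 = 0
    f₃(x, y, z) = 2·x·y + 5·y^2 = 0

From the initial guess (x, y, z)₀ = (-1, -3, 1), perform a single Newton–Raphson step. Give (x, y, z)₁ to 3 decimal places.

(0.483, -1.684, 0.106)

At (-1, -3, 1): F = (4.54030, -7.000, 51.000).
Jacobian J = [[-sin(x), -z, -y + 2·z], [0, -2·y, 1], [2·y, 2·x + 10·y, 0]].
At the point, J = [[0.84147, -1.000, 5.000], [0.000, 6.000, 1.000], [-6.000, -32.000, 0.000]] (det J = 212.92707).
Solving J·Δ = −F gives Δ = (1.483, 1.316, -0.894).
Then the next iterate is (x, y, z)₁ = (0.483, -1.684, 0.106).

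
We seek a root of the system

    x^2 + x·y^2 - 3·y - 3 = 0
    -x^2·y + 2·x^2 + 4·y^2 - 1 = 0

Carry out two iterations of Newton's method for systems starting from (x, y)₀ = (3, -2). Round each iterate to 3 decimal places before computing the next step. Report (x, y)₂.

At (3, -2): F = (24.000, 51.000).
Jacobian J = [[2·x + y^2, 2·x·y - 3], [-2·x·y + 4·x, -x^2 + 8·y]].
At the point, J = [[10.000, -15.000], [24.000, -25.000]] (det J = 110.000).
Solving J·Δ = −F gives Δ = (-1.500, 0.600).
Then the next iterate is (x, y)₁ = (1.500, -1.400).
Round to (1.500, -1.400) and repeat: F = (6.390, 14.490), J = [[4.960, -7.200], [10.200, -13.450]].
Δ = (-2.732, -0.995), so (x, y)₂ = (-1.232, -2.395).

(-1.232, -2.395)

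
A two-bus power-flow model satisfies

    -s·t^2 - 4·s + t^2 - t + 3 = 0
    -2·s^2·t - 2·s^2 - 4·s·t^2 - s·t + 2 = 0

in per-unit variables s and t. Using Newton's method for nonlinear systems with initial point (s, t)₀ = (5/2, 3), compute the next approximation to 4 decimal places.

At (5/2, 3): F = (-23.5000, -145.5000).
Jacobian J = [[-t^2 - 4, -2·s·t + 2·t - 1], [-4·s·t - 4·s - 4·t^2 - t, -2·s^2 - 8·s·t - s]].
At the point, J = [[-13.0000, -10.0000], [-79.0000, -75.0000]] (det J = 185.0000).
Solving J·Δ = −F gives Δ = (-1.6622, -0.1892).
Then the next iterate is (s, t)₁ = (0.8378, 2.8108).

(0.8378, 2.8108)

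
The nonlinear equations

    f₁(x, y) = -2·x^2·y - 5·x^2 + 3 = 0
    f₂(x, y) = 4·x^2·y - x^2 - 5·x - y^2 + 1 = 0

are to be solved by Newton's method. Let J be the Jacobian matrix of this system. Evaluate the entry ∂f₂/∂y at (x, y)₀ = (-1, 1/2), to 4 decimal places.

3.0000

∂f₂/∂y = 4·x^2 - 2·y.
At (-1, 1/2) this is 3.0000.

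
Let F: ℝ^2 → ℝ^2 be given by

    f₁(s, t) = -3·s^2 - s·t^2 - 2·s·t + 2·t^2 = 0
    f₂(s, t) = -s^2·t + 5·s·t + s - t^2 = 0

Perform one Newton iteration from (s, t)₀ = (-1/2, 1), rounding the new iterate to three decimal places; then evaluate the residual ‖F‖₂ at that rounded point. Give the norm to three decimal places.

At (-1/2, 1): F = (2.750, -4.250).
Jacobian J = [[-6·s - t^2 - 2·t, -2·s·t - 2·s + 4·t], [-2·s·t + 5·t + 1, -s^2 + 5·s - 2·t]].
At the point, J = [[0.000, 6.000], [7.000, -4.750]] (det J = -42.000).
Solving J·Δ = −F gives Δ = (0.296, -0.458).
Then the next iterate is (s, t)₁ = (-0.204, 0.542).
Re-evaluating at (-0.204, 0.542): F = (0.74374, -1.07316), so ‖F‖₂ = 1.306.

1.306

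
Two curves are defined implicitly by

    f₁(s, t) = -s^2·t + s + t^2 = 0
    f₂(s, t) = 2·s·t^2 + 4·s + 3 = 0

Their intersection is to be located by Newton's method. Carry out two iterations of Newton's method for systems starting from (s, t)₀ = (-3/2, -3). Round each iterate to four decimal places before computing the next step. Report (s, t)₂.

(-0.0288, -1.4300)

At (-3/2, -3): F = (14.2500, -30.0000).
Jacobian J = [[-2·s·t + 1, -s^2 + 2·t], [2·t^2 + 4, 4·s·t]].
At the point, J = [[-8.0000, -8.2500], [22.0000, 18.0000]] (det J = 37.5000).
Solving J·Δ = −F gives Δ = (-0.2400, 1.9600).
Then the next iterate is (s, t)₁ = (-1.7400, -1.0400).
Round to (-1.7400, -1.0400) and repeat: F = (2.490304, -7.723968), J = [[-2.6192, -5.1076], [6.1632, 7.2384]].
Δ = (1.7112, -0.3900), so (s, t)₂ = (-0.0288, -1.4300).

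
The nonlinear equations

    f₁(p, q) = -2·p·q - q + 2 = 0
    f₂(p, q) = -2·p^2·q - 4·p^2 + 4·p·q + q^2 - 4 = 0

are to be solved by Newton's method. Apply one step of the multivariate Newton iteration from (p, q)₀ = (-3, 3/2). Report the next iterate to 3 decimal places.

At (-3, 3/2): F = (9.500, -82.750).
Jacobian J = [[-2·q, -2·p - 1], [-4·p·q - 8·p + 4·q, -2·p^2 + 4·p + 2·q]].
At the point, J = [[-3.000, 5.000], [48.000, -27.000]] (det J = -159.000).
Solving J·Δ = −F gives Δ = (0.989, -1.307).
Then the next iterate is (p, q)₁ = (-2.011, 0.193).

(-2.011, 0.193)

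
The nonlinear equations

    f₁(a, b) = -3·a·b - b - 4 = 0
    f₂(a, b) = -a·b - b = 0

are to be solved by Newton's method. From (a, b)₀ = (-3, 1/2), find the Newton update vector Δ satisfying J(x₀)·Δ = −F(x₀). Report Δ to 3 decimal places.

(8.000, 1.500)

At (-3, 1/2): F = (0.000, 1.000).
Jacobian J = [[-3·b, -3·a - 1], [-b, -a - 1]].
At the point, J = [[-1.500, 8.000], [-0.500, 2.000]] (det J = 1.000).
Solving J·Δ = −F gives Δ = (8.000, 1.500).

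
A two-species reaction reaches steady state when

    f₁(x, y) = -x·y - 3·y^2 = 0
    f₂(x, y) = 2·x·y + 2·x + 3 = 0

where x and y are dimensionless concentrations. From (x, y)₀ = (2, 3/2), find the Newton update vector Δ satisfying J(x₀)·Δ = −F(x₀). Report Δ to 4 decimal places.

At (2, 3/2): F = (-9.7500, 13.0000).
Jacobian J = [[-y, -x - 6·y], [2·y + 2, 2·x]].
At the point, J = [[-1.5000, -11.0000], [5.0000, 4.0000]] (det J = 49.0000).
Solving J·Δ = −F gives Δ = (-2.1224, -0.5969).

(-2.1224, -0.5969)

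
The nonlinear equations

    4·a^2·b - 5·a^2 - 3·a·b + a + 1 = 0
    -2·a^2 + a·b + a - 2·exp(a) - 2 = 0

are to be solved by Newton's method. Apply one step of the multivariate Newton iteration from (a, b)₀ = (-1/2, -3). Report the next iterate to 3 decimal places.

At (-1/2, -3): F = (-8.250, -2.71306).
Jacobian J = [[8·a·b - 10·a - 3·b + 1, 4·a^2 - 3·a], [-4·a + b - 2·exp(a) + 1, a]].
At the point, J = [[27.000, 2.500], [-1.21306, -0.500]] (det J = -10.46735).
Solving J·Δ = −F gives Δ = (1.042, -7.954).
Then the next iterate is (a, b)₁ = (0.542, -10.954).

(0.542, -10.954)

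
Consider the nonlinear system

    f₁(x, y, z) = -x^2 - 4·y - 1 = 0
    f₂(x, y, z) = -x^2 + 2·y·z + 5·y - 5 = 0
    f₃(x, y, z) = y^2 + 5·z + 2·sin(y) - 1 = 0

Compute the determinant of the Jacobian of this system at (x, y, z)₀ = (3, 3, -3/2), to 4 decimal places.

J = [[-2·x, -4, 0], [-2·x, 2·z + 5, 2·y], [0, 2·y + 2·cos(y), 5]].
At the point, J = [[-6.0000, -4.0000, 0.0000], [-6.0000, 2.0000, 6.0000], [0.0000, 4.020015, 5.0000]].
det J = -35.2795.

-35.2795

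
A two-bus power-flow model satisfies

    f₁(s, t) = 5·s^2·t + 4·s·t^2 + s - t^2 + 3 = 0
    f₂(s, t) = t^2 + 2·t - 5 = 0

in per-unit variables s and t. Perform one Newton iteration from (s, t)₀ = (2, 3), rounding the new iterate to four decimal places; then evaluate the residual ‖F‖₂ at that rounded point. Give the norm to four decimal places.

38.7216

At (2, 3): F = (128.0000, 10.0000).
Jacobian J = [[10·s·t + 4·t^2 + 1, 5·s^2 + 8·s·t - 2·t], [0, 2·t + 2]].
At the point, J = [[97.0000, 62.0000], [0.0000, 8.0000]] (det J = 776.0000).
Solving J·Δ = −F gives Δ = (-0.5206, -1.2500).
Then the next iterate is (s, t)₁ = (1.4794, 1.7500).
Re-evaluating at (1.4794, 1.7500): F = (38.690013, 1.5625), so ‖F‖₂ = 38.7216.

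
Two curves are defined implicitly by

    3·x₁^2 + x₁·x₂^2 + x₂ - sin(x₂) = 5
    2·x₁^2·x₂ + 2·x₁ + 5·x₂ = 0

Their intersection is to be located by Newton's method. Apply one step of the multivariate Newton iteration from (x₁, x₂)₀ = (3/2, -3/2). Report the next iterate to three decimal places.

At (3/2, -3/2): F = (4.62249, -11.250).
Jacobian J = [[6·x₁ + x₂^2, 2·x₁·x₂ - cos(x₂) + 1], [4·x₁·x₂ + 2, 2·x₁^2 + 5]].
At the point, J = [[11.250, -3.57074], [-7.000, 9.500]] (det J = 81.87984).
Solving J·Δ = −F gives Δ = (-0.046, 1.151).
Then the next iterate is (x₁, x₂)₁ = (1.454, -0.349).

(1.454, -0.349)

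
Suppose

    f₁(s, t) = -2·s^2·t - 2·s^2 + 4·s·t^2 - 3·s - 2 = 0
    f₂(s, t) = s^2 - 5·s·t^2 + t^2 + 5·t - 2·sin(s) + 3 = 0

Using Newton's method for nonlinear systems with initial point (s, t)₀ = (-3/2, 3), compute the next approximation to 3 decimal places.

(-1.586, 1.163)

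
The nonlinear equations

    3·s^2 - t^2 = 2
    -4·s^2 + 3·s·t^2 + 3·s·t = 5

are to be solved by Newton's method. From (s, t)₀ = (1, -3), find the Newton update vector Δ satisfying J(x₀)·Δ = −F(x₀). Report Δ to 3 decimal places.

(0.440, 0.893)

At (1, -3): F = (-8.000, 9.000).
Jacobian J = [[6·s, -2·t], [-8·s + 3·t^2 + 3·t, 6·s·t + 3·s]].
At the point, J = [[6.000, 6.000], [10.000, -15.000]] (det J = -150.000).
Solving J·Δ = −F gives Δ = (0.440, 0.893).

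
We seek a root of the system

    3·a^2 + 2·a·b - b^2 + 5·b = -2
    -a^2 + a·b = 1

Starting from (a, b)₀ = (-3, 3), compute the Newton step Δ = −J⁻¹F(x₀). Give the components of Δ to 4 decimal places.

(1.8586, -0.7576)

At (-3, 3): F = (17.0000, -19.0000).
Jacobian J = [[6·a + 2·b, 2·a - 2·b + 5], [-2·a + b, a]].
At the point, J = [[-12.0000, -7.0000], [9.0000, -3.0000]] (det J = 99.0000).
Solving J·Δ = −F gives Δ = (1.8586, -0.7576).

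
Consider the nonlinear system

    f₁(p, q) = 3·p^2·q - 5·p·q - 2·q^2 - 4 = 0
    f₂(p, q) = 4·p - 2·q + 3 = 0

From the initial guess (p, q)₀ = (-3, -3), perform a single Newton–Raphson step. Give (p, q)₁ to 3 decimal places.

(-1.706, -1.912)

At (-3, -3): F = (-148.000, -3.000).
Jacobian J = [[6·p·q - 5·q, 3·p^2 - 5·p - 4·q], [4, -2]].
At the point, J = [[69.000, 54.000], [4.000, -2.000]] (det J = -354.000).
Solving J·Δ = −F gives Δ = (1.294, 1.088).
Then the next iterate is (p, q)₁ = (-1.706, -1.912).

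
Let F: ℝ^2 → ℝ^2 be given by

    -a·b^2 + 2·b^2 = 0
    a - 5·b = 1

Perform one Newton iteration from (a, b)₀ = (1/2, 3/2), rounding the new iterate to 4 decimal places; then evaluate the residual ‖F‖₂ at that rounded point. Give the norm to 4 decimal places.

At (1/2, 3/2): F = (3.3750, -8.0000).
Jacobian J = [[-b^2, -2·a·b + 4·b], [1, -5]].
At the point, J = [[-2.2500, 4.5000], [1.0000, -5.0000]] (det J = 6.7500).
Solving J·Δ = −F gives Δ = (-2.8333, -2.1667).
Then the next iterate is (a, b)₁ = (-2.3333, -0.6667).
Re-evaluating at (-2.3333, -0.6667): F = (1.926104, 0.0002), so ‖F‖₂ = 1.9261.

1.9261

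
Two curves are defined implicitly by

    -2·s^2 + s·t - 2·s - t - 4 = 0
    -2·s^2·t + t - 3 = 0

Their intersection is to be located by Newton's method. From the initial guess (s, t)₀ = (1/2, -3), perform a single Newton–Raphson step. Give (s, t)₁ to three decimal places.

At (1/2, -3): F = (-4.000, -4.500).
Jacobian J = [[-4·s + t - 2, s - 1], [-4·s·t, -2·s^2 + 1]].
At the point, J = [[-7.000, -0.500], [6.000, 0.500]] (det J = -0.500).
Solving J·Δ = −F gives Δ = (-8.500, 111.000).
Then the next iterate is (s, t)₁ = (-8.000, 108.000).

(-8.000, 108.000)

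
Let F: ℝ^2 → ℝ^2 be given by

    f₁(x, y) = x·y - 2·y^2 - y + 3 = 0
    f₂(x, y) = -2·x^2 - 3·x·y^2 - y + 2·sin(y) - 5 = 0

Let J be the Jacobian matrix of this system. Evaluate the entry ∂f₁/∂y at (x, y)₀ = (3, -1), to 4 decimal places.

6.0000

∂f₁/∂y = x - 4·y - 1.
At (3, -1) this is 6.0000.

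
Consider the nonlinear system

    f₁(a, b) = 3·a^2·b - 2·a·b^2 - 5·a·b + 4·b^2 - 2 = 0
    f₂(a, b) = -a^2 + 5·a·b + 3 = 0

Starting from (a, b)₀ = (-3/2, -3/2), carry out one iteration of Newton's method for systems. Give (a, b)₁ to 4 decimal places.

(-0.6034, -0.4380)

At (-3/2, -3/2): F = (-7.6250, 12.0000).
Jacobian J = [[6·a·b - 2·b^2 - 5·b, 3·a^2 - 4·a·b - 5·a + 8·b], [-2·a + 5·b, 5·a]].
At the point, J = [[16.5000, -6.7500], [-4.5000, -7.5000]] (det J = -154.1250).
Solving J·Δ = −F gives Δ = (0.8966, 1.0620).
Then the next iterate is (a, b)₁ = (-0.6034, -0.4380).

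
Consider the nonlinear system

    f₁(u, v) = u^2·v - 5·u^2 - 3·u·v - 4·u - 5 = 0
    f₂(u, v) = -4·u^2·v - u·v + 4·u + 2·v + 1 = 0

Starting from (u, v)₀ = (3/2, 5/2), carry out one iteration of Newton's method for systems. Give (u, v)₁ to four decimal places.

At (3/2, 5/2): F = (-27.8750, -14.2500).
Jacobian J = [[2·u·v - 10·u - 3·v - 4, u^2 - 3·u], [-8·u·v - v + 4, -4·u^2 - u + 2]].
At the point, J = [[-19.0000, -2.2500], [-28.5000, -8.5000]] (det J = 97.3750).
Solving J·Δ = −F gives Δ = (-2.1040, 5.3780).
Then the next iterate is (u, v)₁ = (-0.6040, 7.8780).

(-0.6040, 7.8780)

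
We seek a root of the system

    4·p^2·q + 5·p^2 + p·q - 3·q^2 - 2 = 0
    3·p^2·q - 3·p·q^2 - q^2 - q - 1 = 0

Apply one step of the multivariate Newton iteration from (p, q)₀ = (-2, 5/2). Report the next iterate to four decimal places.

(-1.3908, 1.7208)

At (-2, 5/2): F = (34.2500, 57.7500).
Jacobian J = [[8·p·q + 10·p + q, 4·p^2 + p - 6·q], [6·p·q - 3·q^2, 3·p^2 - 6·p·q - 2·q - 1]].
At the point, J = [[-57.5000, -1.0000], [-48.7500, 36.0000]] (det J = -2118.7500).
Solving J·Δ = −F gives Δ = (0.6092, -0.7792).
Then the next iterate is (p, q)₁ = (-1.3908, 1.7208).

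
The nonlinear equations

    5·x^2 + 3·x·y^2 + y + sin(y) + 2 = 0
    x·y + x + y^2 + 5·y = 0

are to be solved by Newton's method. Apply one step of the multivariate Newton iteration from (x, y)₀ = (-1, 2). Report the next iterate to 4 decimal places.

(-3.1663, 1.4374)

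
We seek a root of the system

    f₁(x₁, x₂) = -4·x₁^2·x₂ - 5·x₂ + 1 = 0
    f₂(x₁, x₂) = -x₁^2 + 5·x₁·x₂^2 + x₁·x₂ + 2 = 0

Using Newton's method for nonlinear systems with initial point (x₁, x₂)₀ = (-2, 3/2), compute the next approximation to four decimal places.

(-1.0426, 1.1417)

At (-2, 3/2): F = (-30.5000, -27.5000).
Jacobian J = [[-8·x₁·x₂, -4·x₁^2 - 5], [-2·x₁ + 5·x₂^2 + x₂, 10·x₁·x₂ + x₁]].
At the point, J = [[24.0000, -21.0000], [16.7500, -32.0000]] (det J = -416.2500).
Solving J·Δ = −F gives Δ = (0.9574, -0.3583).
Then the next iterate is (x₁, x₂)₁ = (-1.0426, 1.1417).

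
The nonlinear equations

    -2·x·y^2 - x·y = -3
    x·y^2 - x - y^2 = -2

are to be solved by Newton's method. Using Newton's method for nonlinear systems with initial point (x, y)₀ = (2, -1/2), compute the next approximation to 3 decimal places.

(4.333, -2.000)

At (2, -1/2): F = (3.000, 0.250).
Jacobian J = [[-2·y^2 - y, -4·x·y - x], [y^2 - 1, 2·x·y - 2·y]].
At the point, J = [[0.000, 2.000], [-0.750, -1.000]] (det J = 1.500).
Solving J·Δ = −F gives Δ = (2.333, -1.500).
Then the next iterate is (x, y)₁ = (4.333, -2.000).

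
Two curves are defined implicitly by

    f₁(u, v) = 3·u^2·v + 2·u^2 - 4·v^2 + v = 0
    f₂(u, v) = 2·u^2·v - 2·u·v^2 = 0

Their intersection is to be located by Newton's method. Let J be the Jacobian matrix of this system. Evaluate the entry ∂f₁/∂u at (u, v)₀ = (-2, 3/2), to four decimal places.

-26.0000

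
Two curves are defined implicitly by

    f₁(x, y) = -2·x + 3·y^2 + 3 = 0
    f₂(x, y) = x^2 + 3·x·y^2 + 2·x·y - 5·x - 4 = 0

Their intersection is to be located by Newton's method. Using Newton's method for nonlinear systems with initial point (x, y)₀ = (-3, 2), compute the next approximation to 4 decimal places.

(19.7500, 4.0417)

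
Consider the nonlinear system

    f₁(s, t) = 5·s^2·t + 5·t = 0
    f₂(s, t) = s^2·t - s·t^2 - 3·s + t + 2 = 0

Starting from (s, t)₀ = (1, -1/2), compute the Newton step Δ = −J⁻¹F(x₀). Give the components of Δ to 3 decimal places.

At (1, -1/2): F = (-5.000, -2.250).
Jacobian J = [[10·s·t, 5·s^2 + 5], [2·s·t - t^2 - 3, s^2 - 2·s·t + 1]].
At the point, J = [[-5.000, 10.000], [-4.250, 3.000]] (det J = 27.500).
Solving J·Δ = −F gives Δ = (-0.273, 0.364).

(-0.273, 0.364)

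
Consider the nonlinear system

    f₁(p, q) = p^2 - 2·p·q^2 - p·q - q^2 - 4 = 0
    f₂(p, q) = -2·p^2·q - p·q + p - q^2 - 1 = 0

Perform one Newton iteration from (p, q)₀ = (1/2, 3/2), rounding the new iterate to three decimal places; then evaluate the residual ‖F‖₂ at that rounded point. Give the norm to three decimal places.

65.851

At (1/2, 3/2): F = (-9.000, -4.250).
Jacobian J = [[2·p - 2·q^2 - q, -4·p·q - p - 2·q], [-4·p·q - q + 1, -2·p^2 - p - 2·q]].
At the point, J = [[-5.000, -6.500], [-3.500, -4.000]] (det J = -2.750).
Solving J·Δ = −F gives Δ = (3.045, -3.727).
Then the next iterate is (p, q)₁ = (3.545, -2.227).
Re-evaluating at (3.545, -2.227): F = (-23.66085, 61.45372), so ‖F‖₂ = 65.851.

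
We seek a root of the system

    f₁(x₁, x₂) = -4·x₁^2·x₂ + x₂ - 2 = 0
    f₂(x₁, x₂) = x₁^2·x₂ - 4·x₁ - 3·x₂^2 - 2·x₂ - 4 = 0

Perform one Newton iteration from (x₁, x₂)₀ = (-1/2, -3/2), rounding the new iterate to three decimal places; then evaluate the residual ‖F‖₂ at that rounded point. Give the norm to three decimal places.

1.574

At (-1/2, -3/2): F = (-2.000, -6.125).
Jacobian J = [[-8·x₁·x₂, -4·x₁^2 + 1], [2·x₁·x₂ - 4, x₁^2 - 6·x₂ - 2]].
At the point, J = [[-6.000, 0.000], [-2.500, 7.250]] (det J = -43.500).
Solving J·Δ = −F gives Δ = (-0.333, 0.730).
Then the next iterate is (x₁, x₂)₁ = (-0.833, -0.770).
Re-evaluating at (-0.833, -0.770): F = (-0.63282, -1.44099), so ‖F‖₂ = 1.574.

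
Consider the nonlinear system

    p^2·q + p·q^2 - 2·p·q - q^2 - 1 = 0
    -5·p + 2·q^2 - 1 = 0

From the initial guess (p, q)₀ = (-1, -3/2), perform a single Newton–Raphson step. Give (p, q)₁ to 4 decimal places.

(-4.6667, 2.9722)

At (-1, -3/2): F = (-10.0000, 8.5000).
Jacobian J = [[2·p·q + q^2 - 2·q, p^2 + 2·p·q - 2·p - 2·q], [-5, 4·q]].
At the point, J = [[8.2500, 9.0000], [-5.0000, -6.0000]] (det J = -4.5000).
Solving J·Δ = −F gives Δ = (-3.6667, 4.4722).
Then the next iterate is (p, q)₁ = (-4.6667, 2.9722).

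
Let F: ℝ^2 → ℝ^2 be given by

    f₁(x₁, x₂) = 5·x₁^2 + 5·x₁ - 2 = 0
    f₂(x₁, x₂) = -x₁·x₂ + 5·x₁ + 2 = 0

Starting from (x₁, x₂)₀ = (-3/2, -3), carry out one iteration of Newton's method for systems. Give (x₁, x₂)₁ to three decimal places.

At (-3/2, -3): F = (1.750, -10.000).
Jacobian J = [[10·x₁ + 5, 0], [-x₂ + 5, -x₁]].
At the point, J = [[-10.000, 0.000], [8.000, 1.500]] (det J = -15.000).
Solving J·Δ = −F gives Δ = (0.175, 5.733).
Then the next iterate is (x₁, x₂)₁ = (-1.325, 2.733).

(-1.325, 2.733)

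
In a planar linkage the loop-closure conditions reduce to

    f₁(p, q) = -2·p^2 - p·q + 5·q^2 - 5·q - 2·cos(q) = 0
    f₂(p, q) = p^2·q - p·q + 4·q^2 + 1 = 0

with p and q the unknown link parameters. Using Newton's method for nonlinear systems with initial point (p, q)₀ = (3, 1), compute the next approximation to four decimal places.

At (3, 1): F = (-22.080605, 11.0000).
Jacobian J = [[-4·p - q, -p + 10·q + 2·sin(q) - 5], [2·p·q - q, p^2 - p + 8·q]].
At the point, J = [[-13.0000, 3.682942], [5.0000, 14.0000]] (det J = -200.414710).
Solving J·Δ = −F gives Δ = (-1.7446, -0.1626).
Then the next iterate is (p, q)₁ = (1.2554, 0.8374).

(1.2554, 0.8374)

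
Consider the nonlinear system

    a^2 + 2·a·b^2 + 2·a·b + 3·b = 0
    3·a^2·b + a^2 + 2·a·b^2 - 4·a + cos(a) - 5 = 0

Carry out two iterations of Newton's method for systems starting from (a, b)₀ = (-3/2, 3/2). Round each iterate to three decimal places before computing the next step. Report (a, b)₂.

(-0.860, 1.156)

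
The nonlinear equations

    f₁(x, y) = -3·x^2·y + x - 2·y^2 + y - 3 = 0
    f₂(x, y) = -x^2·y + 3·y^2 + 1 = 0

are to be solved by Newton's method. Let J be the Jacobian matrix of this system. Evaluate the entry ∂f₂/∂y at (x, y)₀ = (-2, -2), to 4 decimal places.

-16.0000

∂f₂/∂y = -x^2 + 6·y.
At (-2, -2) this is -16.0000.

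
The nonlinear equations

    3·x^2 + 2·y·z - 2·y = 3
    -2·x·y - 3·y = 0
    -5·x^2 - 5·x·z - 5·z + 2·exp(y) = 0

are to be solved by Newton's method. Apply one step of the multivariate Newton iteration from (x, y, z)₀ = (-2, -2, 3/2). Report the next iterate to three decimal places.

(-2.051, 0.204, 3.954)

At (-2, -2, 3/2): F = (7.000, -2.000, -12.22933).
Jacobian J = [[6·x, 2·z - 2, 2·y], [-2·y, -2·x - 3, 0], [-10·x - 5·z, 2·exp(y), -5·x - 5]].
At the point, J = [[-12.000, 1.000, -4.000], [4.000, 1.000, 0.000], [12.500, 0.27067, 5.000]] (det J = -34.33073).
Solving J·Δ = −F gives Δ = (-0.051, 2.204, 2.454).
Then the next iterate is (x, y, z)₁ = (-2.051, 0.204, 3.954).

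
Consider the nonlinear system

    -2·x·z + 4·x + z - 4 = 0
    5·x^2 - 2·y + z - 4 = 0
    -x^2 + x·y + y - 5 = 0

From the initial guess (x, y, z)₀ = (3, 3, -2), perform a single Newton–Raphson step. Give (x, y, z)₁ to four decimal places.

(1.8173, 2.6130, -0.2924)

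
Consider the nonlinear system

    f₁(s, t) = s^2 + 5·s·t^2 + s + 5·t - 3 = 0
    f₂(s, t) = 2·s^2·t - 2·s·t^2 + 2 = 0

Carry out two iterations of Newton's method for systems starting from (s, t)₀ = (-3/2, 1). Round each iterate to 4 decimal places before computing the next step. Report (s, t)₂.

At (-3/2, 1): F = (-4.7500, 9.5000).
Jacobian J = [[2·s + 5·t^2 + 1, 10·s·t + 5], [4·s·t - 2·t^2, 2·s^2 - 4·s·t]].
At the point, J = [[3.0000, -10.0000], [-8.0000, 10.5000]] (det J = -48.5000).
Solving J·Δ = −F gives Δ = (0.9304, -0.1959).
Then the next iterate is (s, t)₁ = (-0.5696, 0.8041).
Round to (-0.5696, 0.8041) and repeat: F = (-1.066107, 3.258351), J = [[3.093684, 0.419846], [-3.125215, 2.480950]].
Δ = (0.4465, -0.7509), so (s, t)₂ = (-0.1231, 0.0532).

(-0.1231, 0.0532)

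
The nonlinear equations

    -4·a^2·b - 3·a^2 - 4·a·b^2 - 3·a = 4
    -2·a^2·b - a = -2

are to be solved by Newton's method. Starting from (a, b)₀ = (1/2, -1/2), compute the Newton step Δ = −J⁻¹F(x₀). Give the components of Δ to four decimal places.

(-0.5500, 3.5000)

At (1/2, -1/2): F = (-6.2500, 1.7500).
Jacobian J = [[-8·a·b - 6·a - 4·b^2 - 3, -4·a^2 - 8·a·b], [-4·a·b - 1, -2·a^2]].
At the point, J = [[-5.0000, 1.0000], [0.0000, -0.5000]] (det J = 2.5000).
Solving J·Δ = −F gives Δ = (-0.5500, 3.5000).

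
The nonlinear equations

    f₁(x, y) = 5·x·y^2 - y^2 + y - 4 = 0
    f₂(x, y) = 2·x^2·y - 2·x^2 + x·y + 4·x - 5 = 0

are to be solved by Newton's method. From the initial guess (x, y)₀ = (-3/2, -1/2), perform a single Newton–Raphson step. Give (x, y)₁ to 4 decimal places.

(-0.2685, 0.0353)

At (-3/2, -1/2): F = (-6.6250, -17.0000).
Jacobian J = [[5·y^2, 10·x·y - 2·y + 1], [4·x·y - 4·x + y + 4, 2·x^2 + x]].
At the point, J = [[1.2500, 9.5000], [12.5000, 3.0000]] (det J = -115.0000).
Solving J·Δ = −F gives Δ = (1.2315, 0.5353).
Then the next iterate is (x, y)₁ = (-0.2685, 0.0353).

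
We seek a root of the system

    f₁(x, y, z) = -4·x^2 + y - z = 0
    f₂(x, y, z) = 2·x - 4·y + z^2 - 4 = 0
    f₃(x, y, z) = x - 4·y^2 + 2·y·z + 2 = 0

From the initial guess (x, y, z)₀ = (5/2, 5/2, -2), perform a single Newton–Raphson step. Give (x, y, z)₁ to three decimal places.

(1.425, 1.103, -2.391)

At (5/2, 5/2, -2): F = (-20.500, -5.000, -30.500).
Jacobian J = [[-8·x, 1, -1], [2, -4, 2·z], [1, -8·y + 2·z, 2·y]].
At the point, J = [[-20.000, 1.000, -1.000], [2.000, -4.000, -4.000], [1.000, -24.000, 5.000]] (det J = 2350.000).
Solving J·Δ = −F gives Δ = (-1.075, -1.397, -0.391).
Then the next iterate is (x, y, z)₁ = (1.425, 1.103, -2.391).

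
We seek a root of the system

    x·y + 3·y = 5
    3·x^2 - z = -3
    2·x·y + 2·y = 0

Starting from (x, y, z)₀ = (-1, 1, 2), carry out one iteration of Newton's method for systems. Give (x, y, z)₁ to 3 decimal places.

(-1.000, 2.500, 6.000)

At (-1, 1, 2): F = (-3.000, 4.000, 0.000).
Jacobian J = [[y, x + 3, 0], [6·x, 0, -1], [2·y, 2·x + 2, 0]].
At the point, J = [[1.000, 2.000, 0.000], [-6.000, 0.000, -1.000], [2.000, 0.000, 0.000]] (det J = -4.000).
Solving J·Δ = −F gives Δ = (0.000, 1.500, 4.000).
Then the next iterate is (x, y, z)₁ = (-1.000, 2.500, 6.000).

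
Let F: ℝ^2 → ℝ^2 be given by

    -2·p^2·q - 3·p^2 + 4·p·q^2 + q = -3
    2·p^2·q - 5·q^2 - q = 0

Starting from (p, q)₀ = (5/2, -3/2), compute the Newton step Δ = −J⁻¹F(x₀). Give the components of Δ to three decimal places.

At (5/2, -3/2): F = (24.000, -28.500).
Jacobian J = [[-4·p·q - 6·p + 4·q^2, -2·p^2 + 8·p·q + 1], [4·p·q, 2·p^2 - 10·q - 1]].
At the point, J = [[9.000, -41.500], [-15.000, 26.500]] (det J = -384.000).
Solving J·Δ = −F gives Δ = (-1.424, 0.270).

(-1.424, 0.270)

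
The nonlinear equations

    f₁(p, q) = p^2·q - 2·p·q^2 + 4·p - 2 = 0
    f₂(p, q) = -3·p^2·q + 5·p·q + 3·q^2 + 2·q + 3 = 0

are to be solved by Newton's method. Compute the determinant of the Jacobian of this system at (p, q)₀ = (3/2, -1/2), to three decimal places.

-11.000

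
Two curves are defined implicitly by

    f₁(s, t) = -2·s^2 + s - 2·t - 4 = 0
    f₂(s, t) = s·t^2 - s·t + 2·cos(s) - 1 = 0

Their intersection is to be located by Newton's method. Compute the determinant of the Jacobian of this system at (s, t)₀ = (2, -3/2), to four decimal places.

59.8628

J = [[-4·s + 1, -2], [t^2 - t - 2·sin(s), 2·s·t - s]].
At the point, J = [[-7.0000, -2.0000], [1.931405, -8.0000]].
det J = 59.8628.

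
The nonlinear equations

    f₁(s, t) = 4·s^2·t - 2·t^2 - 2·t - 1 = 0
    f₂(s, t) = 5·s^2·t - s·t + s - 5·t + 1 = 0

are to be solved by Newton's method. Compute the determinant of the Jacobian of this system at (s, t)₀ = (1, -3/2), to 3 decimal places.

112.000

J = [[8·s·t, 4·s^2 - 4·t - 2], [10·s·t - t + 1, 5·s^2 - s - 5]].
At the point, J = [[-12.000, 8.000], [-12.500, -1.000]].
det J = 112.000.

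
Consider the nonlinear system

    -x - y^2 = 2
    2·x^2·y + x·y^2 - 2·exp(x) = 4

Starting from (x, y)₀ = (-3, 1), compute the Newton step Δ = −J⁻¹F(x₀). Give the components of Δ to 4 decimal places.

At (-3, 1): F = (0.0000, 10.900426).
Jacobian J = [[-1, -2·y], [4·x·y + y^2 - 2·exp(x), 2·x^2 + 2·x·y]].
At the point, J = [[-1.0000, -2.0000], [-11.099574, 12.0000]] (det J = -34.199148).
Solving J·Δ = −F gives Δ = (0.6375, -0.3187).

(0.6375, -0.3187)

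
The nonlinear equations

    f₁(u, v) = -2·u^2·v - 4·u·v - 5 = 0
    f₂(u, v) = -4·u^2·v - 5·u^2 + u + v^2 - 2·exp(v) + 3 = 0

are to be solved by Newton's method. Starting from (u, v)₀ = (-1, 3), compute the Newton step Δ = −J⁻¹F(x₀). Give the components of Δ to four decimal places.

(0.7739, -0.5000)

At (-1, 3): F = (1.0000, -46.171074).
Jacobian J = [[-4·u·v - 4·v, -2·u^2 - 4·u], [-8·u·v - 10·u + 1, -4·u^2 + 2·v - 2·exp(v)]].
At the point, J = [[0.0000, 2.0000], [35.0000, -38.171074]] (det J = -70.0000).
Solving J·Δ = −F gives Δ = (0.7739, -0.5000).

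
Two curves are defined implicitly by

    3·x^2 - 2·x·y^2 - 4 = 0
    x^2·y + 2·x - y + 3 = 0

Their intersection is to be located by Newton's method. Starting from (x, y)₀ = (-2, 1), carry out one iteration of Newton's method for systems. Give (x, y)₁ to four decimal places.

(-1.2308, 0.8462)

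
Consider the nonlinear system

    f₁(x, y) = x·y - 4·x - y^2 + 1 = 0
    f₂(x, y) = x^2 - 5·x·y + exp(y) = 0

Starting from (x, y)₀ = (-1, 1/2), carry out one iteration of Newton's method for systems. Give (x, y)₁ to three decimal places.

(0.195, 0.534)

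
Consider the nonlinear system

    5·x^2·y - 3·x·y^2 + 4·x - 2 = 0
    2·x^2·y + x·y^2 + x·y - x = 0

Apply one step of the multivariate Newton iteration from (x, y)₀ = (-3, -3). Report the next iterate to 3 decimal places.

(-1.890, -2.289)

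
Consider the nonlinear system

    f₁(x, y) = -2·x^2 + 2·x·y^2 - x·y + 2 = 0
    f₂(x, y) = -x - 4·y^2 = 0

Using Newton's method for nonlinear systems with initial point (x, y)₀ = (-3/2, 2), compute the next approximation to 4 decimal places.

(-1.3432, 1.0840)

At (-3/2, 2): F = (-11.5000, -14.5000).
Jacobian J = [[-4·x + 2·y^2 - y, 4·x·y - x], [-1, -8·y]].
At the point, J = [[12.0000, -10.5000], [-1.0000, -16.0000]] (det J = -202.5000).
Solving J·Δ = −F gives Δ = (0.1568, -0.9160).
Then the next iterate is (x, y)₁ = (-1.3432, 1.0840).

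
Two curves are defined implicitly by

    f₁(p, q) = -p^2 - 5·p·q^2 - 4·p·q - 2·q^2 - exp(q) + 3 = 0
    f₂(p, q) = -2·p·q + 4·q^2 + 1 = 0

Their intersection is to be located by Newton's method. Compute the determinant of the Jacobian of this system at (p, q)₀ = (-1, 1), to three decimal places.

J = [[-2·p - 5·q^2 - 4·q, -10·p·q - 4·p - 4·q - exp(q)], [-2·q, -2·p + 8·q]].
At the point, J = [[-7.000, 7.28172], [-2.000, 10.000]].
det J = -55.437.

-55.437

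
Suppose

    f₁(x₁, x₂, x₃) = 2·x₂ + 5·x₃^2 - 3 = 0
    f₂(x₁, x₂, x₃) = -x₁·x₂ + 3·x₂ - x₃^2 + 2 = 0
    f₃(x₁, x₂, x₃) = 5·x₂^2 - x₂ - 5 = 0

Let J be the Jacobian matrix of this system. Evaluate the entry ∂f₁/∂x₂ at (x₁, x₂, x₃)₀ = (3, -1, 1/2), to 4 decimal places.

∂f₁/∂x₂ = 2.
At (3, -1, 1/2) this is 2.0000.

2.0000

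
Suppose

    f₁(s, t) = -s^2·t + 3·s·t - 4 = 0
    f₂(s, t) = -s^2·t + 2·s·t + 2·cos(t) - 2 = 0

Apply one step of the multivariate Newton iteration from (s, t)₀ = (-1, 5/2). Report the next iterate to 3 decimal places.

(0.151, 2.598)

At (-1, 5/2): F = (-14.000, -11.10229).
Jacobian J = [[-2·s·t + 3·t, -s^2 + 3·s], [-2·s·t + 2·t, -s^2 + 2·s - 2·sin(t)]].
At the point, J = [[12.500, -4.000], [10.000, -4.19694]] (det J = -12.46180).
Solving J·Δ = −F gives Δ = (1.151, 0.098).
Then the next iterate is (s, t)₁ = (0.151, 2.598).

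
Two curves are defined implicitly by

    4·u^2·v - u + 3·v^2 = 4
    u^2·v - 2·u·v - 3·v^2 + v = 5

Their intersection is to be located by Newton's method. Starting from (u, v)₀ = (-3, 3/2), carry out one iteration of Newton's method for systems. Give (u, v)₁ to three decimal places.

At (-3, 3/2): F = (59.750, 12.250).
Jacobian J = [[8·u·v - 1, 4·u^2 + 6·v], [2·u·v - 2·v, u^2 - 2·u - 6·v + 1]].
At the point, J = [[-37.000, 45.000], [-12.000, 7.000]] (det J = 281.000).
Solving J·Δ = −F gives Δ = (0.473, -0.939).
Then the next iterate is (u, v)₁ = (-2.527, 0.561).

(-2.527, 0.561)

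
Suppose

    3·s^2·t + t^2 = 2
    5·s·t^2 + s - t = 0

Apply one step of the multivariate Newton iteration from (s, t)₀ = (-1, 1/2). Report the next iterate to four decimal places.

At (-1, 1/2): F = (-0.2500, -2.7500).
Jacobian J = [[6·s·t, 3·s^2 + 2·t], [5·t^2 + 1, 10·s·t - 1]].
At the point, J = [[-3.0000, 4.0000], [2.2500, -6.0000]] (det J = 9.0000).
Solving J·Δ = −F gives Δ = (-1.3889, -0.9792).
Then the next iterate is (s, t)₁ = (-2.3889, -0.4792).

(-2.3889, -0.4792)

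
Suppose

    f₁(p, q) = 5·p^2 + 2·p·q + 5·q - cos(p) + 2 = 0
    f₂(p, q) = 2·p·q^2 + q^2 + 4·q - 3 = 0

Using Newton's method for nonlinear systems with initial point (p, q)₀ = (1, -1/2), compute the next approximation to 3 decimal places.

At (1, -1/2): F = (2.95970, -4.250).
Jacobian J = [[10·p + 2·q + sin(p), 2·p + 5], [2·q^2, 4·p·q + 2·q + 4]].
At the point, J = [[9.84147, 7.000], [0.500, 1.000]] (det J = 6.34147).
Solving J·Δ = −F gives Δ = (-5.158, 6.829).
Then the next iterate is (p, q)₁ = (-4.158, 6.329).

(-4.158, 6.329)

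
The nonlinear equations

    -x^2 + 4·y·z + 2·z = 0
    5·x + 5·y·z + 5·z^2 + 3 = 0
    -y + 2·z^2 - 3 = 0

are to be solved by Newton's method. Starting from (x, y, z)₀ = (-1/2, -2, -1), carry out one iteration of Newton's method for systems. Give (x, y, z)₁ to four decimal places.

At (-1/2, -2, -1): F = (5.7500, 15.5000, 1.0000).
Jacobian J = [[-2·x, 4·z, 4·y + 2], [5, 5·z, 5·y + 10·z], [0, -1, 4·z]].
At the point, J = [[1.0000, -4.0000, -6.0000], [5.0000, -5.0000, -20.0000], [0.0000, -1.0000, -4.0000]] (det J = -50.0000).
Solving J·Δ = −F gives Δ = (-2.1000, 0.8600, 0.0350).
Then the next iterate is (x, y, z)₁ = (-2.6000, -1.1400, -0.9650).

(-2.6000, -1.1400, -0.9650)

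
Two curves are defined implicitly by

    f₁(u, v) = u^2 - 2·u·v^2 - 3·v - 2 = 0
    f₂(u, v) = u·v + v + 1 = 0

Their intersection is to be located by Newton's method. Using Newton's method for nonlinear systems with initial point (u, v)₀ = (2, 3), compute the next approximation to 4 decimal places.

(-1.6154, 3.2821)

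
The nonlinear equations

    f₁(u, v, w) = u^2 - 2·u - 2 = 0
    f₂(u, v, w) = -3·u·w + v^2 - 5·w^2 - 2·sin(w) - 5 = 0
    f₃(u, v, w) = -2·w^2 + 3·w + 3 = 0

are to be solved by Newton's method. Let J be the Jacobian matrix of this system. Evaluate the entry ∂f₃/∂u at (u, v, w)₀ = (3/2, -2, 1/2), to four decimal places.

∂f₃/∂u = 0.
At (3/2, -2, 1/2) this is 0.0000.

0.0000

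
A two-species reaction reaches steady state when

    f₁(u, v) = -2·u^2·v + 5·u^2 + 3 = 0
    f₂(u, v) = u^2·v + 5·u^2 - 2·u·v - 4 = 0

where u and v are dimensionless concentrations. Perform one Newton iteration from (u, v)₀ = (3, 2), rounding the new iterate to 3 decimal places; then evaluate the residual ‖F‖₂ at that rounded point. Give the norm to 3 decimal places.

11.166

At (3, 2): F = (12.000, 47.000).
Jacobian J = [[-4·u·v + 10·u, -2·u^2], [2·u·v + 10·u - 2·v, u^2 - 2·u]].
At the point, J = [[6.000, -18.000], [38.000, 3.000]] (det J = 702.000).
Solving J·Δ = −F gives Δ = (-1.256, 0.248).
Then the next iterate is (u, v)₁ = (1.744, 2.248).
Re-evaluating at (1.744, 2.248): F = (4.53293, 10.20403), so ‖F‖₂ = 11.166.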